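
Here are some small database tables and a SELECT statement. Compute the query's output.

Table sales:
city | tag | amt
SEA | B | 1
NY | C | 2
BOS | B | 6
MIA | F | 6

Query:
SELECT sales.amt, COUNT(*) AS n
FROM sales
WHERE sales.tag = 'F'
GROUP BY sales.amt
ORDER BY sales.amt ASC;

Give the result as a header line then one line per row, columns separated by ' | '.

== RESULT ==
sales.amt | n
6 | 1

Derivation:
After WHERE (1 rows):
sales.city | sales.tag | sales.amt
MIA | F | 6
After GROUP BY (1 rows):
sales.amt | n
6 | 1
After ORDER BY (1 rows):
sales.amt | n
6 | 1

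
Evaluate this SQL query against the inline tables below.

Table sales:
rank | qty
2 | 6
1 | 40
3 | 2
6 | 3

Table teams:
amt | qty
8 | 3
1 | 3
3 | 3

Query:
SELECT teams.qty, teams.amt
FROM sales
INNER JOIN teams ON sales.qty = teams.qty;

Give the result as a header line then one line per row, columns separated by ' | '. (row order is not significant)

== RESULT ==
teams.qty | teams.amt
3 | 8
3 | 1
3 | 3

Derivation:
After JOIN teams (3 rows):
sales.rank | sales.qty | teams.amt | teams.qty
6 | 3 | 8 | 3
6 | 3 | 1 | 3
6 | 3 | 3 | 3
After SELECT (3 rows):
teams.qty | teams.amt
3 | 8
3 | 1
3 | 3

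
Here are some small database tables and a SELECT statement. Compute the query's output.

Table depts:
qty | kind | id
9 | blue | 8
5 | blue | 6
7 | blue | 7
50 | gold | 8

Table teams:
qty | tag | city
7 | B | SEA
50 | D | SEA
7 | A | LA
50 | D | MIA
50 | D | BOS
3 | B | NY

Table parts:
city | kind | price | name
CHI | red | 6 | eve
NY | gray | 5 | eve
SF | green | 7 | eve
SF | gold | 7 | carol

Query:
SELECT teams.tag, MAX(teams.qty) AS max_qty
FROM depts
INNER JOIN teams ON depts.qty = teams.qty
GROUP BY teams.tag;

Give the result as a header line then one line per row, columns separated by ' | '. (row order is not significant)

== RESULT ==
teams.tag | max_qty
B | 7
A | 7
D | 50

Derivation:
After JOIN teams (5 rows):
depts.qty | depts.kind | depts.id | teams.qty | teams.tag | teams.city
7 | blue | 7 | 7 | B | SEA
7 | blue | 7 | 7 | A | LA
50 | gold | 8 | 50 | D | SEA
50 | gold | 8 | 50 | D | MIA
50 | gold | 8 | 50 | D | BOS
After GROUP BY (3 rows):
teams.tag | max_qty
B | 7
A | 7
D | 50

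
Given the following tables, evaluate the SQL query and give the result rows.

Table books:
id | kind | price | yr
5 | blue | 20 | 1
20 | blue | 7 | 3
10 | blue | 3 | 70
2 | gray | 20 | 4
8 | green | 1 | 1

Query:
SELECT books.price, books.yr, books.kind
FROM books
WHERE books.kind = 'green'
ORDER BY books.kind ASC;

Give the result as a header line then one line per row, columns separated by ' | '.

== RESULT ==
books.price | books.yr | books.kind
1 | 1 | green

Derivation:
After WHERE (1 rows):
books.id | books.kind | books.price | books.yr
8 | green | 1 | 1
After SELECT (1 rows):
books.price | books.yr | books.kind
1 | 1 | green
After ORDER BY (1 rows):
books.price | books.yr | books.kind
1 | 1 | green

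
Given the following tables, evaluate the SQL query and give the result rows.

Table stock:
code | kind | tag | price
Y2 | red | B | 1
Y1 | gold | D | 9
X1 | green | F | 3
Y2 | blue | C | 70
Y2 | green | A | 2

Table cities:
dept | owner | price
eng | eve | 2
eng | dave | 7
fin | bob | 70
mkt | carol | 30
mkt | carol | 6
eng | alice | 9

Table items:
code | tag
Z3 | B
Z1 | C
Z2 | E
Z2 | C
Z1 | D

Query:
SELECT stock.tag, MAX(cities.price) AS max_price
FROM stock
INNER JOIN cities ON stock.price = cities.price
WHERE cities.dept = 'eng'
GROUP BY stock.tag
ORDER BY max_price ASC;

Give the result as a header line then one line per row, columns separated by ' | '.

After JOIN cities (3 rows):
stock.code | stock.kind | stock.tag | stock.price | cities.dept | cities.owner | cities.price
Y1 | gold | D | 9 | eng | alice | 9
Y2 | blue | C | 70 | fin | bob | 70
Y2 | green | A | 2 | eng | eve | 2
After WHERE (2 rows):
stock.code | stock.kind | stock.tag | stock.price | cities.dept | cities.owner | cities.price
Y1 | gold | D | 9 | eng | alice | 9
Y2 | green | A | 2 | eng | eve | 2
After GROUP BY (2 rows):
stock.tag | max_price
D | 9
A | 2
After ORDER BY (2 rows):
stock.tag | max_price
A | 2
D | 9

== RESULT ==
stock.tag | max_price
A | 2
D | 9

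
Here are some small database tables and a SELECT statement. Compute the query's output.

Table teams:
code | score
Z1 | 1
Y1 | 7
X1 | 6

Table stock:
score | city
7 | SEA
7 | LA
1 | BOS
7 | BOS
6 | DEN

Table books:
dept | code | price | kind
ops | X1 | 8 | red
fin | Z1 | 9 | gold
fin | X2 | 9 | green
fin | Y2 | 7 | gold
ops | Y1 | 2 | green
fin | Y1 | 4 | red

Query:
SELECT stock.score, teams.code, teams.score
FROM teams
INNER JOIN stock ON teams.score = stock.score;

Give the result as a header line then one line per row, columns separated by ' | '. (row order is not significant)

After JOIN stock (5 rows):
teams.code | teams.score | stock.score | stock.city
Z1 | 1 | 1 | BOS
Y1 | 7 | 7 | SEA
Y1 | 7 | 7 | LA
Y1 | 7 | 7 | BOS
X1 | 6 | 6 | DEN
After SELECT (5 rows):
stock.score | teams.code | teams.score
1 | Z1 | 1
7 | Y1 | 7
7 | Y1 | 7
7 | Y1 | 7
6 | X1 | 6

== RESULT ==
stock.score | teams.code | teams.score
1 | Z1 | 1
7 | Y1 | 7
7 | Y1 | 7
7 | Y1 | 7
6 | X1 | 6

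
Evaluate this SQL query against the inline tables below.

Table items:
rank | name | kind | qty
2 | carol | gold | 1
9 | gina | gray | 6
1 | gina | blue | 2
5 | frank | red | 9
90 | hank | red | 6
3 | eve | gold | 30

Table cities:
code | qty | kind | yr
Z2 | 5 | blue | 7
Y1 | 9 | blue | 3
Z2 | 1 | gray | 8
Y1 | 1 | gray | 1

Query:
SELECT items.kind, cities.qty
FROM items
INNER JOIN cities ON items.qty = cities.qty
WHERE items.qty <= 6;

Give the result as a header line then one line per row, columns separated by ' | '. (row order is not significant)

== RESULT ==
items.kind | cities.qty
gold | 1
gold | 1

Derivation:
After JOIN cities (3 rows):
items.rank | items.name | items.kind | items.qty | cities.code | cities.qty | cities.kind | cities.yr
2 | carol | gold | 1 | Z2 | 1 | gray | 8
2 | carol | gold | 1 | Y1 | 1 | gray | 1
5 | frank | red | 9 | Y1 | 9 | blue | 3
After WHERE (2 rows):
items.rank | items.name | items.kind | items.qty | cities.code | cities.qty | cities.kind | cities.yr
2 | carol | gold | 1 | Z2 | 1 | gray | 8
2 | carol | gold | 1 | Y1 | 1 | gray | 1
After SELECT (2 rows):
items.kind | cities.qty
gold | 1
gold | 1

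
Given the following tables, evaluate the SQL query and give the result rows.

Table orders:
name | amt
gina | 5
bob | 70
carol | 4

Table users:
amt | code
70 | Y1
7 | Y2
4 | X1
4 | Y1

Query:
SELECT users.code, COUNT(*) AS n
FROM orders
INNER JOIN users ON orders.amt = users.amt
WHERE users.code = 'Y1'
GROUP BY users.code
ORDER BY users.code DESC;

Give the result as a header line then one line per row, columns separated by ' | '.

After JOIN users (3 rows):
orders.name | orders.amt | users.amt | users.code
bob | 70 | 70 | Y1
carol | 4 | 4 | X1
carol | 4 | 4 | Y1
After WHERE (2 rows):
orders.name | orders.amt | users.amt | users.code
bob | 70 | 70 | Y1
carol | 4 | 4 | Y1
After GROUP BY (1 rows):
users.code | n
Y1 | 2
After ORDER BY (1 rows):
users.code | n
Y1 | 2

== RESULT ==
users.code | n
Y1 | 2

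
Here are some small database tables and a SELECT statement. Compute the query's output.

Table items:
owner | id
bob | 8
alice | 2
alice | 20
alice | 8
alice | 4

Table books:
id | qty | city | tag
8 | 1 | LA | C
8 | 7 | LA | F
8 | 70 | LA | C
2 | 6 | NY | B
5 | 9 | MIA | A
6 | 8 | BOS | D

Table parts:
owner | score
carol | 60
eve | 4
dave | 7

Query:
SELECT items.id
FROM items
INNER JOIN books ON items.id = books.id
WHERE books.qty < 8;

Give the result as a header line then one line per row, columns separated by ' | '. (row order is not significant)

== RESULT ==
items.id
8
8
2
8
8

Derivation:
After JOIN books (7 rows):
items.owner | items.id | books.id | books.qty | books.city | books.tag
bob | 8 | 8 | 1 | LA | C
bob | 8 | 8 | 7 | LA | F
bob | 8 | 8 | 70 | LA | C
alice | 2 | 2 | 6 | NY | B
alice | 8 | 8 | 1 | LA | C
alice | 8 | 8 | 7 | LA | F
alice | 8 | 8 | 70 | LA | C
After WHERE (5 rows):
items.owner | items.id | books.id | books.qty | books.city | books.tag
bob | 8 | 8 | 1 | LA | C
bob | 8 | 8 | 7 | LA | F
alice | 2 | 2 | 6 | NY | B
alice | 8 | 8 | 1 | LA | C
alice | 8 | 8 | 7 | LA | F
After SELECT (5 rows):
items.id
8
8
2
8
8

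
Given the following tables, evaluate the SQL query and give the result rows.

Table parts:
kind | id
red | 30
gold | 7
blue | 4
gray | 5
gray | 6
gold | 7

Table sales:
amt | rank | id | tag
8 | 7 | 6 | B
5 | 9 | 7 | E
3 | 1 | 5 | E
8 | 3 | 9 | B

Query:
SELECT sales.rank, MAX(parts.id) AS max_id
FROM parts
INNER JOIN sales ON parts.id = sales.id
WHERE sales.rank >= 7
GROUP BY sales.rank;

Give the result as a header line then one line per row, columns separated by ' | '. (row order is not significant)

== RESULT ==
sales.rank | max_id
9 | 7
7 | 6

Derivation:
After JOIN sales (4 rows):
parts.kind | parts.id | sales.amt | sales.rank | sales.id | sales.tag
gold | 7 | 5 | 9 | 7 | E
gray | 5 | 3 | 1 | 5 | E
gray | 6 | 8 | 7 | 6 | B
gold | 7 | 5 | 9 | 7 | E
After WHERE (3 rows):
parts.kind | parts.id | sales.amt | sales.rank | sales.id | sales.tag
gold | 7 | 5 | 9 | 7 | E
gray | 6 | 8 | 7 | 6 | B
gold | 7 | 5 | 9 | 7 | E
After GROUP BY (2 rows):
sales.rank | max_id
9 | 7
7 | 6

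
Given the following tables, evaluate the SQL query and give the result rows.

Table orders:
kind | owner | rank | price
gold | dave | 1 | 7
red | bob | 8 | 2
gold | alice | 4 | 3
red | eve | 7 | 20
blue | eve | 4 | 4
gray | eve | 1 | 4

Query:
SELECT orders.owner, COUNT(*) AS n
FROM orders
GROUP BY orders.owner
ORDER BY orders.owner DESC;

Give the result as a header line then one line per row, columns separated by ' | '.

After GROUP BY (4 rows):
orders.owner | n
dave | 1
bob | 1
alice | 1
eve | 3
After ORDER BY (4 rows):
orders.owner | n
eve | 3
dave | 1
bob | 1
alice | 1

== RESULT ==
orders.owner | n
eve | 3
dave | 1
bob | 1
alice | 1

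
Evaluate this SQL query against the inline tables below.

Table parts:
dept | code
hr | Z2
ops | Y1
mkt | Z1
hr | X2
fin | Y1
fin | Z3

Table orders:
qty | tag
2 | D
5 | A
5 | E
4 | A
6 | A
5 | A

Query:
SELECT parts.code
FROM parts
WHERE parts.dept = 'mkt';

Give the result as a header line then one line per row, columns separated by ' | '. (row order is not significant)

== RESULT ==
parts.code
Z1

Derivation:
After WHERE (1 rows):
parts.dept | parts.code
mkt | Z1
After SELECT (1 rows):
parts.code
Z1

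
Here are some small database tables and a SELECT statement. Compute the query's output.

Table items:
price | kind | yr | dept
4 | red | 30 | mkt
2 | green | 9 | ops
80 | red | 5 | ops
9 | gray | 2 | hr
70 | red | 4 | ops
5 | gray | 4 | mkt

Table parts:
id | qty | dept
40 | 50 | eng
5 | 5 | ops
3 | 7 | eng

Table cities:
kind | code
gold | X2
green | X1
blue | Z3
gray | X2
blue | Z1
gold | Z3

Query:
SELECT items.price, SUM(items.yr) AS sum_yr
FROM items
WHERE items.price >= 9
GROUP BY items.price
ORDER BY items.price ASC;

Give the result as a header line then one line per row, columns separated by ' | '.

After WHERE (3 rows):
items.price | items.kind | items.yr | items.dept
80 | red | 5 | ops
9 | gray | 2 | hr
70 | red | 4 | ops
After GROUP BY (3 rows):
items.price | sum_yr
80 | 5
9 | 2
70 | 4
After ORDER BY (3 rows):
items.price | sum_yr
9 | 2
70 | 4
80 | 5

== RESULT ==
items.price | sum_yr
9 | 2
70 | 4
80 | 5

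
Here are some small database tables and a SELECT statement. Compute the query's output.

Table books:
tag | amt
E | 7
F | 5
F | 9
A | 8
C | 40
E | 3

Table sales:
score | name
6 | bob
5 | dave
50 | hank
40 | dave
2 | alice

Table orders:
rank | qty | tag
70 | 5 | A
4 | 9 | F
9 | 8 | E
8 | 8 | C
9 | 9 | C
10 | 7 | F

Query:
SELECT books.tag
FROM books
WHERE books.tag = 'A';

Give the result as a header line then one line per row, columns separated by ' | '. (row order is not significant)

== RESULT ==
books.tag
A

Derivation:
After WHERE (1 rows):
books.tag | books.amt
A | 8
After SELECT (1 rows):
books.tag
A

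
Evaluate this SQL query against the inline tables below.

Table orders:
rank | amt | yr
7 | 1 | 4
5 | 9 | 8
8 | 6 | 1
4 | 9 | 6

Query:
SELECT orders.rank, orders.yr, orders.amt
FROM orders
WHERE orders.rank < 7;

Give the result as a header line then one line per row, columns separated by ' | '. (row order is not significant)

After WHERE (2 rows):
orders.rank | orders.amt | orders.yr
5 | 9 | 8
4 | 9 | 6
After SELECT (2 rows):
orders.rank | orders.yr | orders.amt
5 | 8 | 9
4 | 6 | 9

== RESULT ==
orders.rank | orders.yr | orders.amt
5 | 8 | 9
4 | 6 | 9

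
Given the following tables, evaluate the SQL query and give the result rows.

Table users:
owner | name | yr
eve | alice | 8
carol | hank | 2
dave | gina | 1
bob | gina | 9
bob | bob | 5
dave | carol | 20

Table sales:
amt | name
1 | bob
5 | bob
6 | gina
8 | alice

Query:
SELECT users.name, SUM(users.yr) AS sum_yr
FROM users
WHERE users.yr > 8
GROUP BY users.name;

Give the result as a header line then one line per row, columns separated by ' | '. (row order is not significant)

After WHERE (2 rows):
users.owner | users.name | users.yr
bob | gina | 9
dave | carol | 20
After GROUP BY (2 rows):
users.name | sum_yr
gina | 9
carol | 20

== RESULT ==
users.name | sum_yr
gina | 9
carol | 20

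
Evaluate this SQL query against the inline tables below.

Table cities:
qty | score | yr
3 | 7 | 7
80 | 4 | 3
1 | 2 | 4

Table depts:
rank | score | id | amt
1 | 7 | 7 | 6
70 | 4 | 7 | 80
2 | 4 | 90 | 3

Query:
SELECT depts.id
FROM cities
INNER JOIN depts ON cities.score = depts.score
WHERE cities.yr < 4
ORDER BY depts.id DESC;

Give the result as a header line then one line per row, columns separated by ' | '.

== RESULT ==
depts.id
90
7

Derivation:
After JOIN depts (3 rows):
cities.qty | cities.score | cities.yr | depts.rank | depts.score | depts.id | depts.amt
3 | 7 | 7 | 1 | 7 | 7 | 6
80 | 4 | 3 | 70 | 4 | 7 | 80
80 | 4 | 3 | 2 | 4 | 90 | 3
After WHERE (2 rows):
cities.qty | cities.score | cities.yr | depts.rank | depts.score | depts.id | depts.amt
80 | 4 | 3 | 70 | 4 | 7 | 80
80 | 4 | 3 | 2 | 4 | 90 | 3
After SELECT (2 rows):
depts.id
7
90
After ORDER BY (2 rows):
depts.id
90
7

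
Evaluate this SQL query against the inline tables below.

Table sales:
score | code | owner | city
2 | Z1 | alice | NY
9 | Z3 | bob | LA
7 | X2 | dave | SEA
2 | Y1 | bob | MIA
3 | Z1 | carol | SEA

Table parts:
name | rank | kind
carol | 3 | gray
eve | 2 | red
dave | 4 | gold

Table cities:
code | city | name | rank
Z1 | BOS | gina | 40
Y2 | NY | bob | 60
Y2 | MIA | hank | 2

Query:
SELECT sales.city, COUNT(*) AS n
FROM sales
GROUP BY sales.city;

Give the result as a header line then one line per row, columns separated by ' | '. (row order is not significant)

After GROUP BY (4 rows):
sales.city | n
NY | 1
LA | 1
SEA | 2
MIA | 1

== RESULT ==
sales.city | n
NY | 1
LA | 1
SEA | 2
MIA | 1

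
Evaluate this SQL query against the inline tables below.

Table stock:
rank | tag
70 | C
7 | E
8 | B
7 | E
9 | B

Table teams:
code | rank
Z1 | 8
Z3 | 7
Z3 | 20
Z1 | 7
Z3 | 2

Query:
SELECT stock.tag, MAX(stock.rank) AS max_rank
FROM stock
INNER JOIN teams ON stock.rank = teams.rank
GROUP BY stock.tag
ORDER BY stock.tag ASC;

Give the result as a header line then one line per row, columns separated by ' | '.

After JOIN teams (5 rows):
stock.rank | stock.tag | teams.code | teams.rank
7 | E | Z3 | 7
7 | E | Z1 | 7
8 | B | Z1 | 8
7 | E | Z3 | 7
7 | E | Z1 | 7
After GROUP BY (2 rows):
stock.tag | max_rank
E | 7
B | 8
After ORDER BY (2 rows):
stock.tag | max_rank
B | 8
E | 7

== RESULT ==
stock.tag | max_rank
B | 8
E | 7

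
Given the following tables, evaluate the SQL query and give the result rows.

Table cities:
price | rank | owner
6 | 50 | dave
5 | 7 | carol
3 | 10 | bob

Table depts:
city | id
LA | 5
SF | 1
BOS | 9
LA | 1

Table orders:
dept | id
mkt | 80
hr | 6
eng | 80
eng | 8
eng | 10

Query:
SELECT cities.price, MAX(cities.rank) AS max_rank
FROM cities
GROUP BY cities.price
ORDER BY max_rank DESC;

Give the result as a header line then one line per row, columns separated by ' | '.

After GROUP BY (3 rows):
cities.price | max_rank
6 | 50
5 | 7
3 | 10
After ORDER BY (3 rows):
cities.price | max_rank
6 | 50
3 | 10
5 | 7

== RESULT ==
cities.price | max_rank
6 | 50
3 | 10
5 | 7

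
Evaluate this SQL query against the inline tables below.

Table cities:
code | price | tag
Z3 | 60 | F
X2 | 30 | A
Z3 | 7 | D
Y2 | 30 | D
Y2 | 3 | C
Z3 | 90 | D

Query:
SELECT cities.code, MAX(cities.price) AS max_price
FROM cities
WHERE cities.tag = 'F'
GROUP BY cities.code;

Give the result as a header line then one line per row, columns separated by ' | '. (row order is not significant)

After WHERE (1 rows):
cities.code | cities.price | cities.tag
Z3 | 60 | F
After GROUP BY (1 rows):
cities.code | max_price
Z3 | 60

== RESULT ==
cities.code | max_price
Z3 | 60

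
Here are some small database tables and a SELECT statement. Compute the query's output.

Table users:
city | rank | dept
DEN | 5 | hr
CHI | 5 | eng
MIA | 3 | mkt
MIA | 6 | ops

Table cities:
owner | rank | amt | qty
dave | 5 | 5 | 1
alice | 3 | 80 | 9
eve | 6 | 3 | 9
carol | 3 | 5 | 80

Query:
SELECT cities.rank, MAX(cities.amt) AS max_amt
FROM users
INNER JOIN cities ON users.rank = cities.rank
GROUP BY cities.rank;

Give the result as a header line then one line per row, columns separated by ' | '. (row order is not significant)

== RESULT ==
cities.rank | max_amt
5 | 5
3 | 80
6 | 3

Derivation:
After JOIN cities (5 rows):
users.city | users.rank | users.dept | cities.owner | cities.rank | cities.amt | cities.qty
DEN | 5 | hr | dave | 5 | 5 | 1
CHI | 5 | eng | dave | 5 | 5 | 1
MIA | 3 | mkt | alice | 3 | 80 | 9
MIA | 3 | mkt | carol | 3 | 5 | 80
MIA | 6 | ops | eve | 6 | 3 | 9
After GROUP BY (3 rows):
cities.rank | max_amt
5 | 5
3 | 80
6 | 3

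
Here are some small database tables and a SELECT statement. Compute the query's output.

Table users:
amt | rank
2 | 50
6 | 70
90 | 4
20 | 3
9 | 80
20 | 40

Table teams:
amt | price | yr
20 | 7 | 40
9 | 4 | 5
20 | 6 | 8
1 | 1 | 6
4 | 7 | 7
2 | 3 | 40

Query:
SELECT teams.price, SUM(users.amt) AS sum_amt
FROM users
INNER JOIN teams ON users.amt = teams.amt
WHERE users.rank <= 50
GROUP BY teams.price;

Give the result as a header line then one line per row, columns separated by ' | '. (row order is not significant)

After JOIN teams (6 rows):
users.amt | users.rank | teams.amt | teams.price | teams.yr
2 | 50 | 2 | 3 | 40
20 | 3 | 20 | 7 | 40
20 | 3 | 20 | 6 | 8
9 | 80 | 9 | 4 | 5
20 | 40 | 20 | 7 | 40
20 | 40 | 20 | 6 | 8
After WHERE (5 rows):
users.amt | users.rank | teams.amt | teams.price | teams.yr
2 | 50 | 2 | 3 | 40
20 | 3 | 20 | 7 | 40
20 | 3 | 20 | 6 | 8
20 | 40 | 20 | 7 | 40
20 | 40 | 20 | 6 | 8
After GROUP BY (3 rows):
teams.price | sum_amt
3 | 2
7 | 40
6 | 40

== RESULT ==
teams.price | sum_amt
3 | 2
7 | 40
6 | 40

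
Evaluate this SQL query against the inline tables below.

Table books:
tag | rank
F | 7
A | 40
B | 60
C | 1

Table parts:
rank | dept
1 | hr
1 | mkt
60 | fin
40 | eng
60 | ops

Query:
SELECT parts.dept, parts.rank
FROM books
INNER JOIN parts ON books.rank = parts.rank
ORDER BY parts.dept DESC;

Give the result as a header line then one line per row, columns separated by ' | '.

== RESULT ==
parts.dept | parts.rank
ops | 60
mkt | 1
hr | 1
fin | 60
eng | 40

Derivation:
After JOIN parts (5 rows):
books.tag | books.rank | parts.rank | parts.dept
A | 40 | 40 | eng
B | 60 | 60 | fin
B | 60 | 60 | ops
C | 1 | 1 | hr
C | 1 | 1 | mkt
After SELECT (5 rows):
parts.dept | parts.rank
eng | 40
fin | 60
ops | 60
hr | 1
mkt | 1
After ORDER BY (5 rows):
parts.dept | parts.rank
ops | 60
mkt | 1
hr | 1
fin | 60
eng | 40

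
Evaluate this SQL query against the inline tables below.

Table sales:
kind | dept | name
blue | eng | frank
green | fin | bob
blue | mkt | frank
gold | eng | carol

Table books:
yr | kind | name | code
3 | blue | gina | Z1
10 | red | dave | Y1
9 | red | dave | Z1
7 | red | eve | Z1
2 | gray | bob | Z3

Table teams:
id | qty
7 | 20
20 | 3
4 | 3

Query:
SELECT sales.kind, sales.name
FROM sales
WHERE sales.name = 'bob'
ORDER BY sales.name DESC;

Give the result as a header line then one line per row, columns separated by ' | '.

After WHERE (1 rows):
sales.kind | sales.dept | sales.name
green | fin | bob
After SELECT (1 rows):
sales.kind | sales.name
green | bob
After ORDER BY (1 rows):
sales.kind | sales.name
green | bob

== RESULT ==
sales.kind | sales.name
green | bob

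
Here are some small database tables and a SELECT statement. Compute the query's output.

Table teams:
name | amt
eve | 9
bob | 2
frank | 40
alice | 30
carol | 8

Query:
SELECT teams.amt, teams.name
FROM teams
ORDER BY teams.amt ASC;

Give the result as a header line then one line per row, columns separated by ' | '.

After SELECT (5 rows):
teams.amt | teams.name
9 | eve
2 | bob
40 | frank
30 | alice
8 | carol
After ORDER BY (5 rows):
teams.amt | teams.name
2 | bob
8 | carol
9 | eve
30 | alice
40 | frank

== RESULT ==
teams.amt | teams.name
2 | bob
8 | carol
9 | eve
30 | alice
40 | frank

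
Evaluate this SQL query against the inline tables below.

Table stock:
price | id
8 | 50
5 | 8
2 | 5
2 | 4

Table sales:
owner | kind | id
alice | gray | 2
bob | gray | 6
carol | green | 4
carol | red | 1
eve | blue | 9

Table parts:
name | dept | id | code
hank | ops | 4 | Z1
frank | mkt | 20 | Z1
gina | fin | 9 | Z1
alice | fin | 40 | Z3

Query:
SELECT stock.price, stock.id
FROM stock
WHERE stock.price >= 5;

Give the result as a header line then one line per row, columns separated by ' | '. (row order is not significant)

== RESULT ==
stock.price | stock.id
8 | 50
5 | 8

Derivation:
After WHERE (2 rows):
stock.price | stock.id
8 | 50
5 | 8
After SELECT (2 rows):
stock.price | stock.id
8 | 50
5 | 8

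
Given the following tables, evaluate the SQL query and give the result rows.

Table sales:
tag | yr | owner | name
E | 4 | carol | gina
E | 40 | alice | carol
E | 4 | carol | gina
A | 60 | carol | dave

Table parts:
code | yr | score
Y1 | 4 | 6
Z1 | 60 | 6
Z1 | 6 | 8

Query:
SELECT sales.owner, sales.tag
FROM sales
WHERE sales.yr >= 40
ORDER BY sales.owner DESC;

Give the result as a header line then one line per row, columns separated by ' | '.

After WHERE (2 rows):
sales.tag | sales.yr | sales.owner | sales.name
E | 40 | alice | carol
A | 60 | carol | dave
After SELECT (2 rows):
sales.owner | sales.tag
alice | E
carol | A
After ORDER BY (2 rows):
sales.owner | sales.tag
carol | A
alice | E

== RESULT ==
sales.owner | sales.tag
carol | A
alice | E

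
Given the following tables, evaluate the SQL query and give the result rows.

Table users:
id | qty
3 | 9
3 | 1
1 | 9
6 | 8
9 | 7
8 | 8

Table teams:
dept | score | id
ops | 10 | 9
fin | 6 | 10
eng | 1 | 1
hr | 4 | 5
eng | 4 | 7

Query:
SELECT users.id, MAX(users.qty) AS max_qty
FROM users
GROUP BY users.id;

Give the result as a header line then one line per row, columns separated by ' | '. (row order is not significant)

== RESULT ==
users.id | max_qty
3 | 9
1 | 9
6 | 8
9 | 7
8 | 8

Derivation:
After GROUP BY (5 rows):
users.id | max_qty
3 | 9
1 | 9
6 | 8
9 | 7
8 | 8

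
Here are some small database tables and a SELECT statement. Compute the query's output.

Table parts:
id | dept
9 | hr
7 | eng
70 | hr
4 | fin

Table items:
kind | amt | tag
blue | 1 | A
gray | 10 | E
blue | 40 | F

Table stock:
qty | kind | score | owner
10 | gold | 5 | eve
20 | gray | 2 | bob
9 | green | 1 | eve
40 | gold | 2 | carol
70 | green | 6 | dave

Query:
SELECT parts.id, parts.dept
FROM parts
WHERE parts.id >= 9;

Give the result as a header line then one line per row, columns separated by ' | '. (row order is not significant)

After WHERE (2 rows):
parts.id | parts.dept
9 | hr
70 | hr
After SELECT (2 rows):
parts.id | parts.dept
9 | hr
70 | hr

== RESULT ==
parts.id | parts.dept
9 | hr
70 | hr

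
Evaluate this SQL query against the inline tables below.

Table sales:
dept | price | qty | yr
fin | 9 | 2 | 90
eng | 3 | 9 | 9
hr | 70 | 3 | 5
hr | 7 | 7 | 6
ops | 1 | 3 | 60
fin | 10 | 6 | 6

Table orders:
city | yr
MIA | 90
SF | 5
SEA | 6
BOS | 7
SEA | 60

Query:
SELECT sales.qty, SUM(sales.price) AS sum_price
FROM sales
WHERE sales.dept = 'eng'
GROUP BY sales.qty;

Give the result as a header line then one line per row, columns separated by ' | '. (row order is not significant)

== RESULT ==
sales.qty | sum_price
9 | 3

Derivation:
After WHERE (1 rows):
sales.dept | sales.price | sales.qty | sales.yr
eng | 3 | 9 | 9
After GROUP BY (1 rows):
sales.qty | sum_price
9 | 3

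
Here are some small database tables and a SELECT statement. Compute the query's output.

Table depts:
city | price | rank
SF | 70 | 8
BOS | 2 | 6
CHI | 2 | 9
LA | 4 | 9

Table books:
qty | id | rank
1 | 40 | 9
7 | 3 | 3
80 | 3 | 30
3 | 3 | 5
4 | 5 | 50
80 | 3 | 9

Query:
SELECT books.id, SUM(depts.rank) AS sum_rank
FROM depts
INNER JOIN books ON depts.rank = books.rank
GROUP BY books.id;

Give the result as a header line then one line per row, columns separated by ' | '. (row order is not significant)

== RESULT ==
books.id | sum_rank
40 | 18
3 | 18

Derivation:
After JOIN books (4 rows):
depts.city | depts.price | depts.rank | books.qty | books.id | books.rank
CHI | 2 | 9 | 1 | 40 | 9
CHI | 2 | 9 | 80 | 3 | 9
LA | 4 | 9 | 1 | 40 | 9
LA | 4 | 9 | 80 | 3 | 9
After GROUP BY (2 rows):
books.id | sum_rank
40 | 18
3 | 18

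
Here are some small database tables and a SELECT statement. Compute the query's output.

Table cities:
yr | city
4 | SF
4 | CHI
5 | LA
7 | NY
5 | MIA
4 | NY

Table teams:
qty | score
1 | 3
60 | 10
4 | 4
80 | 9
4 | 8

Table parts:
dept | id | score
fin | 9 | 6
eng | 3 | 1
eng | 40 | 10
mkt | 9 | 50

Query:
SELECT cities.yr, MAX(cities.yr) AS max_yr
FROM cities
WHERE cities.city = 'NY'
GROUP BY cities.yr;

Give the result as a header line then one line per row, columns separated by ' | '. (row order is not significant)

== RESULT ==
cities.yr | max_yr
7 | 7
4 | 4

Derivation:
After WHERE (2 rows):
cities.yr | cities.city
7 | NY
4 | NY
After GROUP BY (2 rows):
cities.yr | max_yr
7 | 7
4 | 4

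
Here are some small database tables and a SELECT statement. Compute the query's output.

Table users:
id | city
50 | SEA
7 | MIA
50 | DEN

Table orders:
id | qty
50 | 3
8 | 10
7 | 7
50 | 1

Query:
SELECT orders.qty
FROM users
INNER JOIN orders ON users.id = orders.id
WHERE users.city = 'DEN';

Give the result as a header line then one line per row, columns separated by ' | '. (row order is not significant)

After JOIN orders (5 rows):
users.id | users.city | orders.id | orders.qty
50 | SEA | 50 | 3
50 | SEA | 50 | 1
7 | MIA | 7 | 7
50 | DEN | 50 | 3
50 | DEN | 50 | 1
After WHERE (2 rows):
users.id | users.city | orders.id | orders.qty
50 | DEN | 50 | 3
50 | DEN | 50 | 1
After SELECT (2 rows):
orders.qty
3
1

== RESULT ==
orders.qty
3
1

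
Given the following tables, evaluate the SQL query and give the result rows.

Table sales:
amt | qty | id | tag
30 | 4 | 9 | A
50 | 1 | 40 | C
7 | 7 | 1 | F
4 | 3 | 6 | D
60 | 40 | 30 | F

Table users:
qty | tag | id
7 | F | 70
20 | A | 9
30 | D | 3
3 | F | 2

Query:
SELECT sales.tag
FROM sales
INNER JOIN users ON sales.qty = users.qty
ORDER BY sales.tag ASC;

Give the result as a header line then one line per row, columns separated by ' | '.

After JOIN users (2 rows):
sales.amt | sales.qty | sales.id | sales.tag | users.qty | users.tag | users.id
7 | 7 | 1 | F | 7 | F | 70
4 | 3 | 6 | D | 3 | F | 2
After SELECT (2 rows):
sales.tag
F
D
After ORDER BY (2 rows):
sales.tag
D
F

== RESULT ==
sales.tag
D
F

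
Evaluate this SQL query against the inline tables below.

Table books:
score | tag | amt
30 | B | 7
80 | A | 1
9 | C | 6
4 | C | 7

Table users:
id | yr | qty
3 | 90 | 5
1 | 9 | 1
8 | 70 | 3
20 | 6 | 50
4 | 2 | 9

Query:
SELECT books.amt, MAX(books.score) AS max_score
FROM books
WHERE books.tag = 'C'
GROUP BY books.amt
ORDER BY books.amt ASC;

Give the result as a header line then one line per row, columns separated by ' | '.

== RESULT ==
books.amt | max_score
6 | 9
7 | 4

Derivation:
After WHERE (2 rows):
books.score | books.tag | books.amt
9 | C | 6
4 | C | 7
After GROUP BY (2 rows):
books.amt | max_score
6 | 9
7 | 4
After ORDER BY (2 rows):
books.amt | max_score
6 | 9
7 | 4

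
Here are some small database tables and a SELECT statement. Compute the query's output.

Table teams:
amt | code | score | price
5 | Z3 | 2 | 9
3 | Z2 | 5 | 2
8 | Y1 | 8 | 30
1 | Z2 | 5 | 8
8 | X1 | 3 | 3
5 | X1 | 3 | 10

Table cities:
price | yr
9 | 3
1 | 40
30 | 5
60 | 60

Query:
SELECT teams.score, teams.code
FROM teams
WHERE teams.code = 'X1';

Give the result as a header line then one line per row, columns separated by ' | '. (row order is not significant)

After WHERE (2 rows):
teams.amt | teams.code | teams.score | teams.price
8 | X1 | 3 | 3
5 | X1 | 3 | 10
After SELECT (2 rows):
teams.score | teams.code
3 | X1
3 | X1

== RESULT ==
teams.score | teams.code
3 | X1
3 | X1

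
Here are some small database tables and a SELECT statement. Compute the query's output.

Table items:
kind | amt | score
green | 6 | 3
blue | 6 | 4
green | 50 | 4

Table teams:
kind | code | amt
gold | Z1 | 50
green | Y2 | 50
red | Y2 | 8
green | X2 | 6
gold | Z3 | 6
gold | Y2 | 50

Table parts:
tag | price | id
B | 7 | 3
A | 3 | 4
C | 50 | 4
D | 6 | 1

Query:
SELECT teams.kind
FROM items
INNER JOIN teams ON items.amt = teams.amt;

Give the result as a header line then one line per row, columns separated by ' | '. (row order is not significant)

After JOIN teams (7 rows):
items.kind | items.amt | items.score | teams.kind | teams.code | teams.amt
green | 6 | 3 | green | X2 | 6
green | 6 | 3 | gold | Z3 | 6
blue | 6 | 4 | green | X2 | 6
blue | 6 | 4 | gold | Z3 | 6
green | 50 | 4 | gold | Z1 | 50
green | 50 | 4 | green | Y2 | 50
green | 50 | 4 | gold | Y2 | 50
After SELECT (7 rows):
teams.kind
green
gold
green
gold
gold
green
gold

== RESULT ==
teams.kind
green
gold
green
gold
gold
green
gold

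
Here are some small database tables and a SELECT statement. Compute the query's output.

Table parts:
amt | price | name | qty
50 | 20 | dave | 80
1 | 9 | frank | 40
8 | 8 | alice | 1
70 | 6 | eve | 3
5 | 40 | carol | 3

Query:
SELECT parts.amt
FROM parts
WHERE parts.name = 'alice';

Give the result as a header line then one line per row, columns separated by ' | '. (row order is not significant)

After WHERE (1 rows):
parts.amt | parts.price | parts.name | parts.qty
8 | 8 | alice | 1
After SELECT (1 rows):
parts.amt
8

== RESULT ==
parts.amt
8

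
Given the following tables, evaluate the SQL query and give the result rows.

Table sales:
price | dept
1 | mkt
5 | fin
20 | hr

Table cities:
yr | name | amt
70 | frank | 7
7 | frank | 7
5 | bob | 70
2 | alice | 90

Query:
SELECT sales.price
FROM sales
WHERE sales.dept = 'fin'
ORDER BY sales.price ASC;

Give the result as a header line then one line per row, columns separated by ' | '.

== RESULT ==
sales.price
5

Derivation:
After WHERE (1 rows):
sales.price | sales.dept
5 | fin
After SELECT (1 rows):
sales.price
5
After ORDER BY (1 rows):
sales.price
5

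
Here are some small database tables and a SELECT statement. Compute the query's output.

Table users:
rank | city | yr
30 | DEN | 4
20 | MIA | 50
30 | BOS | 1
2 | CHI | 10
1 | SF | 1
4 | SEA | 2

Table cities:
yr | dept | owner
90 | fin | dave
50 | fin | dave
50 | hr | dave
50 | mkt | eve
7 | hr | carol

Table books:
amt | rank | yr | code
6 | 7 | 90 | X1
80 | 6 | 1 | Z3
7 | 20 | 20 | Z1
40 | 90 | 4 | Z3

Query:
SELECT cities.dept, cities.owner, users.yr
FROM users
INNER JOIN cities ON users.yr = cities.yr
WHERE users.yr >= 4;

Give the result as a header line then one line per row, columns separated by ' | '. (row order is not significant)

== RESULT ==
cities.dept | cities.owner | users.yr
fin | dave | 50
hr | dave | 50
mkt | eve | 50

Derivation:
After JOIN cities (3 rows):
users.rank | users.city | users.yr | cities.yr | cities.dept | cities.owner
20 | MIA | 50 | 50 | fin | dave
20 | MIA | 50 | 50 | hr | dave
20 | MIA | 50 | 50 | mkt | eve
After WHERE (3 rows):
users.rank | users.city | users.yr | cities.yr | cities.dept | cities.owner
20 | MIA | 50 | 50 | fin | dave
20 | MIA | 50 | 50 | hr | dave
20 | MIA | 50 | 50 | mkt | eve
After SELECT (3 rows):
cities.dept | cities.owner | users.yr
fin | dave | 50
hr | dave | 50
mkt | eve | 50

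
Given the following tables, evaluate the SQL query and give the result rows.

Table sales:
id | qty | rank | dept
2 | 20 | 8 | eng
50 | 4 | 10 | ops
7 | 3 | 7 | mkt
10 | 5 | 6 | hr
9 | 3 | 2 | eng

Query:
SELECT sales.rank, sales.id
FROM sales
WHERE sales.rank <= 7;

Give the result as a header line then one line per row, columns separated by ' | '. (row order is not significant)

== RESULT ==
sales.rank | sales.id
7 | 7
6 | 10
2 | 9

Derivation:
After WHERE (3 rows):
sales.id | sales.qty | sales.rank | sales.dept
7 | 3 | 7 | mkt
10 | 5 | 6 | hr
9 | 3 | 2 | eng
After SELECT (3 rows):
sales.rank | sales.id
7 | 7
6 | 10
2 | 9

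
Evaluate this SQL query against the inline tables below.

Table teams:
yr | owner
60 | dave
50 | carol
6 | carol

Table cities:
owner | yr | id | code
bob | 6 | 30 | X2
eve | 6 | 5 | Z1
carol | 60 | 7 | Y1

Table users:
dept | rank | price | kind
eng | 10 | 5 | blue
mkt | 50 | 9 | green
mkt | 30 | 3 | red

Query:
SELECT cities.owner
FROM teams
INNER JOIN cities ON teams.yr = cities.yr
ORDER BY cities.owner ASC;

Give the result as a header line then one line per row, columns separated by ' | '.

After JOIN cities (3 rows):
teams.yr | teams.owner | cities.owner | cities.yr | cities.id | cities.code
60 | dave | carol | 60 | 7 | Y1
6 | carol | bob | 6 | 30 | X2
6 | carol | eve | 6 | 5 | Z1
After SELECT (3 rows):
cities.owner
carol
bob
eve
After ORDER BY (3 rows):
cities.owner
bob
carol
eve

== RESULT ==
cities.owner
bob
carol
eve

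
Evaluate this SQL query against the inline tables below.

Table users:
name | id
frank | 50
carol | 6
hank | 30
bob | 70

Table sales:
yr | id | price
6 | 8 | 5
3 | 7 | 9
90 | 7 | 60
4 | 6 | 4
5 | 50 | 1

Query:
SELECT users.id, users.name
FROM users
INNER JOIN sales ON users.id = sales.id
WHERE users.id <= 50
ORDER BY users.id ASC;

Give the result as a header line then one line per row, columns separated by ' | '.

After JOIN sales (2 rows):
users.name | users.id | sales.yr | sales.id | sales.price
frank | 50 | 5 | 50 | 1
carol | 6 | 4 | 6 | 4
After WHERE (2 rows):
users.name | users.id | sales.yr | sales.id | sales.price
frank | 50 | 5 | 50 | 1
carol | 6 | 4 | 6 | 4
After SELECT (2 rows):
users.id | users.name
50 | frank
6 | carol
After ORDER BY (2 rows):
users.id | users.name
6 | carol
50 | frank

== RESULT ==
users.id | users.name
6 | carol
50 | frank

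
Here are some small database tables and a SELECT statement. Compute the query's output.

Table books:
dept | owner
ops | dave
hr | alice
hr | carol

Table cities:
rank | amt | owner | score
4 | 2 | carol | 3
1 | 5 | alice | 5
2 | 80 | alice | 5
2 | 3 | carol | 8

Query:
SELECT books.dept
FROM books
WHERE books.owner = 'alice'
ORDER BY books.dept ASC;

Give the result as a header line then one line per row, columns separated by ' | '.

== RESULT ==
books.dept
hr

Derivation:
After WHERE (1 rows):
books.dept | books.owner
hr | alice
After SELECT (1 rows):
books.dept
hr
After ORDER BY (1 rows):
books.dept
hr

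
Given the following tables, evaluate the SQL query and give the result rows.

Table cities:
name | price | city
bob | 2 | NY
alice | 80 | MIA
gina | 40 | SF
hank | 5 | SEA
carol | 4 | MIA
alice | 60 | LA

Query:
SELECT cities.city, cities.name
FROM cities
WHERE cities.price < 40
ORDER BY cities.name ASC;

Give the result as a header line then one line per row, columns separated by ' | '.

== RESULT ==
cities.city | cities.name
NY | bob
MIA | carol
SEA | hank

Derivation:
After WHERE (3 rows):
cities.name | cities.price | cities.city
bob | 2 | NY
hank | 5 | SEA
carol | 4 | MIA
After SELECT (3 rows):
cities.city | cities.name
NY | bob
SEA | hank
MIA | carol
After ORDER BY (3 rows):
cities.city | cities.name
NY | bob
MIA | carol
SEA | hank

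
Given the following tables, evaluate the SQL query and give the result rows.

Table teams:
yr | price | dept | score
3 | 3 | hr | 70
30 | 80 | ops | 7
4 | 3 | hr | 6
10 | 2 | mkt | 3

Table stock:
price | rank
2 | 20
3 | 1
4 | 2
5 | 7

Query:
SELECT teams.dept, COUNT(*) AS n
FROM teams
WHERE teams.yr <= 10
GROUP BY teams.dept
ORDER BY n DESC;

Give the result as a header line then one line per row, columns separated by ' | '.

== RESULT ==
teams.dept | n
hr | 2
mkt | 1

Derivation:
After WHERE (3 rows):
teams.yr | teams.price | teams.dept | teams.score
3 | 3 | hr | 70
4 | 3 | hr | 6
10 | 2 | mkt | 3
After GROUP BY (2 rows):
teams.dept | n
hr | 2
mkt | 1
After ORDER BY (2 rows):
teams.dept | n
hr | 2
mkt | 1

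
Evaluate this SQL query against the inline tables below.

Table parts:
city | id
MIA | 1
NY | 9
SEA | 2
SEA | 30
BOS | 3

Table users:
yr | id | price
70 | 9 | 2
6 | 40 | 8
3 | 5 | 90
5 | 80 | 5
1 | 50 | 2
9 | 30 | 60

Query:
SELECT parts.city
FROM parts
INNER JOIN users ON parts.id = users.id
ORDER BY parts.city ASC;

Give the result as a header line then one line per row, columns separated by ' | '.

After JOIN users (2 rows):
parts.city | parts.id | users.yr | users.id | users.price
NY | 9 | 70 | 9 | 2
SEA | 30 | 9 | 30 | 60
After SELECT (2 rows):
parts.city
NY
SEA
After ORDER BY (2 rows):
parts.city
NY
SEA

== RESULT ==
parts.city
NY
SEA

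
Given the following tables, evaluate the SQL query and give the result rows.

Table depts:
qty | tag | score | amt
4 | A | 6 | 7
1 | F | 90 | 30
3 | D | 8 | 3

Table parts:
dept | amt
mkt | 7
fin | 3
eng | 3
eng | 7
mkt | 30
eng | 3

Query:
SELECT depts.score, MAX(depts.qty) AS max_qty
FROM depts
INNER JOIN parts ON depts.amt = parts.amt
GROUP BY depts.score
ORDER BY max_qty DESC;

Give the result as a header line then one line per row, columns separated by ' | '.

After JOIN parts (6 rows):
depts.qty | depts.tag | depts.score | depts.amt | parts.dept | parts.amt
4 | A | 6 | 7 | mkt | 7
4 | A | 6 | 7 | eng | 7
1 | F | 90 | 30 | mkt | 30
3 | D | 8 | 3 | fin | 3
3 | D | 8 | 3 | eng | 3
3 | D | 8 | 3 | eng | 3
After GROUP BY (3 rows):
depts.score | max_qty
6 | 4
90 | 1
8 | 3
After ORDER BY (3 rows):
depts.score | max_qty
6 | 4
8 | 3
90 | 1

== RESULT ==
depts.score | max_qty
6 | 4
8 | 3
90 | 1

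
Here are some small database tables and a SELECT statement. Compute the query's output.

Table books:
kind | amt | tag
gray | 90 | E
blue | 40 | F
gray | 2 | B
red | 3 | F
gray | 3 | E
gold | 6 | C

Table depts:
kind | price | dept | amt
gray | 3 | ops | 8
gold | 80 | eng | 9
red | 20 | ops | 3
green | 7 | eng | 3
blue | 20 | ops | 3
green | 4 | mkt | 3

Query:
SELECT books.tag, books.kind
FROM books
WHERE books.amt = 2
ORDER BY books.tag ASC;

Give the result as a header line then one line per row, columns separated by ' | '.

== RESULT ==
books.tag | books.kind
B | gray

Derivation:
After WHERE (1 rows):
books.kind | books.amt | books.tag
gray | 2 | B
After SELECT (1 rows):
books.tag | books.kind
B | gray
After ORDER BY (1 rows):
books.tag | books.kind
B | gray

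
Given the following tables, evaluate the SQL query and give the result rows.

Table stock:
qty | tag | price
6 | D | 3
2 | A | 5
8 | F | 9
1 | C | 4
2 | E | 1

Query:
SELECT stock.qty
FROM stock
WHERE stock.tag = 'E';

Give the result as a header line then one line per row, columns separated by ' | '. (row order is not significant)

== RESULT ==
stock.qty
2

Derivation:
After WHERE (1 rows):
stock.qty | stock.tag | stock.price
2 | E | 1
After SELECT (1 rows):
stock.qty
2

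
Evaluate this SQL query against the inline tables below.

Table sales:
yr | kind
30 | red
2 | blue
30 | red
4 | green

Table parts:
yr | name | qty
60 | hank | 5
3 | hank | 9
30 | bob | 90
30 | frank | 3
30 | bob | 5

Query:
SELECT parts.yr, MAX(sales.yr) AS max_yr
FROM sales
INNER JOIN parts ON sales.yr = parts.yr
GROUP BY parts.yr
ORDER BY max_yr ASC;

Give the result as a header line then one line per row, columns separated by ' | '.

After JOIN parts (6 rows):
sales.yr | sales.kind | parts.yr | parts.name | parts.qty
30 | red | 30 | bob | 90
30 | red | 30 | frank | 3
30 | red | 30 | bob | 5
30 | red | 30 | bob | 90
30 | red | 30 | frank | 3
30 | red | 30 | bob | 5
After GROUP BY (1 rows):
parts.yr | max_yr
30 | 30
After ORDER BY (1 rows):
parts.yr | max_yr
30 | 30

== RESULT ==
parts.yr | max_yr
30 | 30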